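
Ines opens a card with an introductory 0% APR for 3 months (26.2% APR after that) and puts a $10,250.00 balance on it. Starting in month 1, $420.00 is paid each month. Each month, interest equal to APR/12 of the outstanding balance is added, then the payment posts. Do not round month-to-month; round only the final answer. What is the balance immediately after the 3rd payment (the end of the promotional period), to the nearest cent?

Promo months 1–3 at r₀ = 0%/12 = 0; months 4+ at r₁ = 26.2%/12 = 0.0218333.
After month 3 (no interest yet): B = $10,250.00 − 3·$420.00 = $8,990.00.

$8,990.00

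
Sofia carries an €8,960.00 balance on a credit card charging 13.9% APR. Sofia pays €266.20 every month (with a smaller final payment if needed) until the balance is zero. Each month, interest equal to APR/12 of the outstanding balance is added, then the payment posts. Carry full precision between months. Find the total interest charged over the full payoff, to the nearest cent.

Monthly rate r = 13.9%/12 = 1.15833% = 0.0115833.
Payoff takes n = ⌈−ln(1 − rB₀/P)/ln(1+r)⌉ = ⌈42.903⌉ = 43 payments; the last is €240.51.
Total paid = 42·€266.20 + €240.51 = €11,420.91.
Total interest = total paid − principal = €11,420.91 − €8,960.00 = €2,460.91.

€2,460.91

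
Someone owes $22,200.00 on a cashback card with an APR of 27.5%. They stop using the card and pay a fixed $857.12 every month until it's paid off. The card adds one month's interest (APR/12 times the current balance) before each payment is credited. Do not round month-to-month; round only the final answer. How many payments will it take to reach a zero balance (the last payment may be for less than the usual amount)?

40 months

Monthly rate r = 27.5%/12 = 2.29167% = 0.0229167.
Recurrence: B ← B·(1+r) − $857.12.
Month 1: interest $508.75; balance after payment $21,851.63.
Month 2: interest $500.77; balance after payment $21,495.28.
Closed form: n = −ln(1 − rB₀/P)/ln(1+r) = −ln(0.40644)/ln(1.02292) ≈ 39.735, so the balance reaches zero during payment 40.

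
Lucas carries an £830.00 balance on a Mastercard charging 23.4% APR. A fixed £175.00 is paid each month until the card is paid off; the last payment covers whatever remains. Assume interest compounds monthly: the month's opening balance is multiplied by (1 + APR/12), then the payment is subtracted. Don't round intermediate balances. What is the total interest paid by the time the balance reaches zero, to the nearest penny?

£49.43

Monthly rate r = 23.4%/12 = 1.95% = 0.0195.
Payoff takes n = ⌈−ln(1 − rB₀/P)/ln(1+r)⌉ = ⌈5.025⌉ = 6 payments; the last is £4.43.
Total paid = 5·£175.00 + £4.43 = £879.43.
Total interest = total paid − principal = £879.43 − £830.00 = £49.43.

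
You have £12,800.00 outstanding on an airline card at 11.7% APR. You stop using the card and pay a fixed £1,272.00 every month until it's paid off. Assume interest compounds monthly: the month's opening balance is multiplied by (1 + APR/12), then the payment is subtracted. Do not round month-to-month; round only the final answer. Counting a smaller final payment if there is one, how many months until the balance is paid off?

11 months

Monthly rate r = 11.7%/12 = 0.975% = 0.00975.
Recurrence: B ← B·(1+r) − £1,272.00.
Month 1: interest £124.80; balance after payment £11,652.80.
Month 2: interest £113.61; balance after payment £10,494.41.
Closed form: n = −ln(1 − rB₀/P)/ln(1+r) = −ln(0.90189)/ln(1.00975) ≈ 10.643, so the balance reaches zero during payment 11.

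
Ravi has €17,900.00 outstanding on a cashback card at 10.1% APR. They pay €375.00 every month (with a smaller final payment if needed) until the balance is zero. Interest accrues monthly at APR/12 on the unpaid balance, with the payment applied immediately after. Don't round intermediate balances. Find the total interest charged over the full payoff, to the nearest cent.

€5,086.63

Monthly rate r = 10.1%/12 = 0.841667% = 0.00841667.
Payoff takes n = ⌈−ln(1 − rB₀/P)/ln(1+r)⌉ = ⌈61.297⌉ = 62 payments; the last is €111.63.
Total paid = 61·€375.00 + €111.63 = €22,986.63.
Total interest = total paid − principal = €22,986.63 − €17,900.00 = €5,086.63.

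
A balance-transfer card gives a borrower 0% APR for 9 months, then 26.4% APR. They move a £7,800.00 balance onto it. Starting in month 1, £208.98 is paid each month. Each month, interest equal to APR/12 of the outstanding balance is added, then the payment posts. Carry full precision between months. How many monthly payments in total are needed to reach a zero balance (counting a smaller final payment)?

54 months

Promo months 1–9 at r₀ = 0%/12 = 0; months 10+ at r₁ = 26.4%/12 = 0.022.
After month 9 (no interest yet): B = £7,800.00 − 9·£208.98 = £5,919.18.
Then at r₁ with £208.98/mo: n₂ = −ln(1 − r₁·B/P)/ln(1+r₁) ≈ 44.84 → 45 more payments.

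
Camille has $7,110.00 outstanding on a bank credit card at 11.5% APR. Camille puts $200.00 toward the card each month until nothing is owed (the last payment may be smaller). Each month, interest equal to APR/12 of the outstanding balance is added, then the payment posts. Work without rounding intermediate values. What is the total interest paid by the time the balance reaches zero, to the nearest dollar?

Monthly rate r = 11.5%/12 = 0.958333% = 0.00958333.
Payoff takes n = ⌈−ln(1 − rB₀/P)/ln(1+r)⌉ = ⌈43.675⌉ = 44 payments; the last is $135.18.
Total paid = 43·$200.00 + $135.18 = $8,735.18.
Total interest = total paid − principal = $8,735.18 − $7,110.00 = $1,625.18.

$1,625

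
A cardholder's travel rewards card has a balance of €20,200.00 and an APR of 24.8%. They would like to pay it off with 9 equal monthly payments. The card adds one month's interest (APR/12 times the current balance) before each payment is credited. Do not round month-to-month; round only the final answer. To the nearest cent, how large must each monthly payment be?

€2,482.69

Monthly rate r = 24.8%/12 = 2.06667% = 0.0206667.
Level-payment amortization: P = B₀·r / (1 − (1+r)^(−n)) = 20200.00·0.0206667 / (1 − 1.02067^(−9)).
Denominator 1 − (1+r)^(−9) = 0.168150777.
P = 417.467 / 0.168150777 ≈ 2482.69.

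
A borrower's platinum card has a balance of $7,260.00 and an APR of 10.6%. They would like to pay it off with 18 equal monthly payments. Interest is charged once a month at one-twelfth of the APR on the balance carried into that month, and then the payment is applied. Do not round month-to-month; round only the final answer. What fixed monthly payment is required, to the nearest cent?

$438.02

Monthly rate r = 10.6%/12 = 0.883333% = 0.00883333.
Level-payment amortization: P = B₀·r / (1 − (1+r)^(−n)) = 7260.00·0.00883333 / (1 − 1.00883^(−18)).
Denominator 1 − (1+r)^(−18) = 0.146407921.
P = 64.13 / 0.146407921 ≈ 438.02.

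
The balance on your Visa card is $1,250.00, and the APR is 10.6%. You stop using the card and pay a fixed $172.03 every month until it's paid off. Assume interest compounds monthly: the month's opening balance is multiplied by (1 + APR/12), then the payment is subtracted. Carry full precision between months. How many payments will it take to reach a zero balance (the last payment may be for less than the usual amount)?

Monthly rate r = 10.6%/12 = 0.883333% = 0.00883333.
Recurrence: B ← B·(1+r) − $172.03.
Month 1: interest $11.04; balance after payment $1,089.01.
Month 2: interest $9.62; balance after payment $926.60.
Closed form: n = −ln(1 − rB₀/P)/ln(1+r) = −ln(0.93582)/ln(1.00883) ≈ 7.543, so the balance reaches zero during payment 8.

8 months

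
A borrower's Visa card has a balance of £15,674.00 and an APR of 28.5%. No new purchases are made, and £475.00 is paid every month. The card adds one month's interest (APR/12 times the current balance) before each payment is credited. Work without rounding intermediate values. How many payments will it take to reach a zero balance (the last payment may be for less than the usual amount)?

Monthly rate r = 28.5%/12 = 2.375% = 0.02375.
Recurrence: B ← B·(1+r) − £475.00.
Month 1: interest £372.26; balance after payment £15,571.26.
Month 2: interest £369.82; balance after payment £15,466.07.
Closed form: n = −ln(1 − rB₀/P)/ln(1+r) = −ln(0.2163)/ln(1.02375) ≈ 65.229, so the balance reaches zero during payment 66.

66 months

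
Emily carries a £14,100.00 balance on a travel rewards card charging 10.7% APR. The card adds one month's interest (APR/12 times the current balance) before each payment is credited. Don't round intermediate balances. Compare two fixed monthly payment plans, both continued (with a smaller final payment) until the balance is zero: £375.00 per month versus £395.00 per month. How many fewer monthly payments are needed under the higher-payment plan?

Monthly rate r = 10.7%/12 = 0.891667% = 0.00891667.
At £375.00/mo: n = ⌈−ln(1 − rB₀/P)/ln(1+r)⌉ = 47 payments (last £0.87); total interest = total paid − £14,100.00 = £3,150.87.
At £395.00/mo: 44 payments (last £64.10); total interest £2,949.10.
Payments saved = 47 − 44 = 3.

3 fewer payments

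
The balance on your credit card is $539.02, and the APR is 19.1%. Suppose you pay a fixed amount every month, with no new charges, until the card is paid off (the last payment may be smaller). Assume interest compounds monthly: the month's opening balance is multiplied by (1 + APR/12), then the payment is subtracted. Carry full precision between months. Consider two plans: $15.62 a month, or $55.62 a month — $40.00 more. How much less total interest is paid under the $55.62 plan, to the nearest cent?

$198.06

Monthly rate r = 19.1%/12 = 1.59167% = 0.0159167.
At $15.62/mo: n = ⌈−ln(1 − rB₀/P)/ln(1+r)⌉ = 51 payments (last $7.24); total interest = total paid − $539.02 = $249.22.
At $55.62/mo: 11 payments (last $33.98); total interest $51.16.
Interest saved = $249.22 − $51.16 = $198.06.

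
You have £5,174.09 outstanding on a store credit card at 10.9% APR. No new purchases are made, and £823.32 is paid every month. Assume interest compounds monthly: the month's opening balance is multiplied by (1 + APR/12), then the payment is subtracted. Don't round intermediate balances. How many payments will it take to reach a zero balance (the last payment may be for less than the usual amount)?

Monthly rate r = 10.9%/12 = 0.908333% = 0.00908333.
Recurrence: B ← B·(1+r) − £823.32.
Month 1: interest £47.00; balance after payment £4,397.77.
Month 2: interest £39.95; balance after payment £3,614.39.
Closed form: n = −ln(1 − rB₀/P)/ln(1+r) = −ln(0.94292)/ln(1.00908) ≈ 6.500, so the balance reaches zero during payment 7.

7 payments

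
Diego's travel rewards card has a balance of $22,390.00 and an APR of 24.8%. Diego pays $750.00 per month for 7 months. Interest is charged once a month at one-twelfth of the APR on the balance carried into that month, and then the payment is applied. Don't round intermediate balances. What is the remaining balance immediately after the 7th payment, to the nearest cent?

$20,250.03

Monthly rate r = 24.8%/12 = 2.06667% = 0.0206667.
Each month: B ← B·(1+r) − $750.00.
Month 1: interest $462.73; balance after payment $22,102.73.
Month 2: interest $456.79; balance after payment $21,809.52.
Month 3: interest $450.73; balance after payment $21,510.25.
Month 4: interest $444.55; balance after payment $21,204.79.
Month 5: interest $438.23; balance after payment $20,893.02.
Month 6: interest $431.79; balance after payment $20,574.81.
Month 7: interest $425.21; balance after payment $20,250.03.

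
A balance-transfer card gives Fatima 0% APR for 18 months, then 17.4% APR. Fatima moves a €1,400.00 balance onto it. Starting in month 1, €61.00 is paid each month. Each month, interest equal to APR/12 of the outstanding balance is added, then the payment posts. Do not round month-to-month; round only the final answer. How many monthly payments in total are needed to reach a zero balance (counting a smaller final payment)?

24 months

Promo months 1–18 at r₀ = 0%/12 = 0; months 19+ at r₁ = 17.4%/12 = 0.0145.
After month 18 (no interest yet): B = €1,400.00 − 18·€61.00 = €302.00.
Then at r₁ with €61.00/mo: n₂ = −ln(1 − r₁·B/P)/ln(1+r₁) ≈ 5.17 → 6 more payments.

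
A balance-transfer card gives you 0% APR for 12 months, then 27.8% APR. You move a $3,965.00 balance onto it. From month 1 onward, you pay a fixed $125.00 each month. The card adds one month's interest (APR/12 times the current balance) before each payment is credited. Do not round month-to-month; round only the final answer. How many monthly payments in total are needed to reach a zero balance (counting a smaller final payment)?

39 months

Promo months 1–12 at r₀ = 0%/12 = 0; months 13+ at r₁ = 27.8%/12 = 0.0231667.
After month 12 (no interest yet): B = $3,965.00 − 12·$125.00 = $2,465.00.
Then at r₁ with $125.00/mo: n₂ = −ln(1 − r₁·B/P)/ln(1+r₁) ≈ 26.65 → 27 more payments.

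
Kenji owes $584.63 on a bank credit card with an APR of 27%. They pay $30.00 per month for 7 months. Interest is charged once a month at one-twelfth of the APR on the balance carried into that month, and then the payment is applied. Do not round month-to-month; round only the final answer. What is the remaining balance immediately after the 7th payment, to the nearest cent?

$458.44

Monthly rate r = 27%/12 = 2.25% = 0.0225.
Each month: B ← B·(1+r) − $30.00.
Month 1: interest $13.15; balance after payment $567.78.
Month 2: interest $12.78; balance after payment $550.56.
Month 3: interest $12.39; balance after payment $532.95.
Month 4: interest $11.99; balance after payment $514.94.
Month 5: interest $11.59; balance after payment $496.52.
Month 6: interest $11.17; balance after payment $477.70.
Month 7: interest $10.75; balance after payment $458.44.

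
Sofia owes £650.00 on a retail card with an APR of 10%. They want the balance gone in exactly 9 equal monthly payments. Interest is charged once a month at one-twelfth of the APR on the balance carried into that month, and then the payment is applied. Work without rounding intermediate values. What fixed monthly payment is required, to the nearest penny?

£75.26

Monthly rate r = 10%/12 = 0.833333% = 0.00833333.
Level-payment amortization: P = B₀·r / (1 − (1+r)^(−n)) = 650.00·0.00833333 / (1 − 1.00833^(−9)).
Denominator 1 − (1+r)^(−9) = 0.0719681497.
P = 5.41667 / 0.0719681497 ≈ 75.26.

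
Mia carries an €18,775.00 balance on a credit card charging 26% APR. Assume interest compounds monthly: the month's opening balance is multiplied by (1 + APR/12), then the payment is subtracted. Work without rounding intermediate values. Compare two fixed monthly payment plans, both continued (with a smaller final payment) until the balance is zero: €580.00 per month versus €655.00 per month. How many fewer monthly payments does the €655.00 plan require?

Monthly rate r = 26%/12 = 2.16667% = 0.0216667.
At €580.00/mo: n = ⌈−ln(1 − rB₀/P)/ln(1+r)⌉ = 57 payments (last €222.19); total interest = total paid − €18,775.00 = €13,927.19.
At €655.00/mo: 46 payments (last €177.98); total interest €10,877.98.
Payments saved = 57 − 46 = 11.

11 fewer payments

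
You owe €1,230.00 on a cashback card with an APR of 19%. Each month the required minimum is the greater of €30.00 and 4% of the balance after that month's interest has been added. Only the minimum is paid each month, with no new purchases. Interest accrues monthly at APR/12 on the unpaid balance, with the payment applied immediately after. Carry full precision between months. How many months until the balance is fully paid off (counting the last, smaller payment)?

Monthly rate r = 19%/12 = 1.58333% = 0.0158333.
While 4% of the post-interest balance exceeds €30.00, each month B ← (B·(1+r))·(1 − 0.04), i.e. B shrinks by the factor (1+r)·0.96 = 0.9752.
This holds for months 1–21. Entering month 22 the balance is €725.89; 4% of the post-interest balance is now below €30.00, so the flat €30.00 minimum applies from here.
From month 22 a fixed €30.00 at rate r clears €725.89 in 31 more payments. Total: 21 + 31 = 52 months.

52 months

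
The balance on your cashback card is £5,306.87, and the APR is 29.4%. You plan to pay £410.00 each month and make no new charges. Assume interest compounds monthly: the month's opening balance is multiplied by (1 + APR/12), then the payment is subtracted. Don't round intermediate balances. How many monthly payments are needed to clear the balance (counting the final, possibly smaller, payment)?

Monthly rate r = 29.4%/12 = 2.45% = 0.0245.
Recurrence: B ← B·(1+r) − £410.00.
Month 1: interest £130.02; balance after payment £5,026.89.
Month 2: interest £123.16; balance after payment £4,740.05.
Closed form: n = −ln(1 − rB₀/P)/ln(1+r) = −ln(0.68288)/ln(1.0245) ≈ 15.759, so the balance reaches zero during payment 16.

16 payments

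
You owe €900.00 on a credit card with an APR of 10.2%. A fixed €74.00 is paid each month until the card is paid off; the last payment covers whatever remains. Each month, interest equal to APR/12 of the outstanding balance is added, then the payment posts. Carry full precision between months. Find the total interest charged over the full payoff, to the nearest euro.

Monthly rate r = 10.2%/12 = 0.85% = 0.0085.
Payoff takes n = ⌈−ln(1 − rB₀/P)/ln(1+r)⌉ = ⌈12.892⌉ = 13 payments; the last is €66.06.
Total paid = 12·€74.00 + €66.06 = €954.06.
Total interest = total paid − principal = €954.06 − €900.00 = €54.06.

€54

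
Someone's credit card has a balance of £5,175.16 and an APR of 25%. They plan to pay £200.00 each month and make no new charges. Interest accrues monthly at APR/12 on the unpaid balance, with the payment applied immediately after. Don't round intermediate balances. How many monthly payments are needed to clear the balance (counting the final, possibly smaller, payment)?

Monthly rate r = 25%/12 = 2.08333% = 0.0208333.
Recurrence: B ← B·(1+r) − £200.00.
Month 1: interest £107.82; balance after payment £5,082.98.
Month 2: interest £105.90; balance after payment £4,988.87.
Closed form: n = −ln(1 − rB₀/P)/ln(1+r) = −ln(0.46092)/ln(1.02083) ≈ 37.563, so the balance reaches zero during payment 38.

38 payments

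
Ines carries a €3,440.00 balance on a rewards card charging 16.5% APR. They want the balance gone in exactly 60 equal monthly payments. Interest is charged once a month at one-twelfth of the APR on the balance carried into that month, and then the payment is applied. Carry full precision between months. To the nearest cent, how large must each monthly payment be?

Monthly rate r = 16.5%/12 = 1.375% = 0.01375.
Level-payment amortization: P = B₀·r / (1 − (1+r)^(−n)) = 3440.00·0.01375 / (1 − 1.01375^(−60)).
Denominator 1 − (1+r)^(−60) = 0.559295011.
P = 47.3 / 0.559295011 ≈ 84.57.

€84.57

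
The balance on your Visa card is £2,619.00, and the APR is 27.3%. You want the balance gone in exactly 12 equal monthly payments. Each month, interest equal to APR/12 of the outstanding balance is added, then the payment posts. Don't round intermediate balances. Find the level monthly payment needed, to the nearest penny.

£251.85

Monthly rate r = 27.3%/12 = 2.275% = 0.02275.
Level-payment amortization: P = B₀·r / (1 − (1+r)^(−n)) = 2619.00·0.02275 / (1 − 1.02275^(−12)).
Denominator 1 − (1+r)^(−12) = 0.236575415.
P = 59.5823 / 0.236575415 ≈ 251.85.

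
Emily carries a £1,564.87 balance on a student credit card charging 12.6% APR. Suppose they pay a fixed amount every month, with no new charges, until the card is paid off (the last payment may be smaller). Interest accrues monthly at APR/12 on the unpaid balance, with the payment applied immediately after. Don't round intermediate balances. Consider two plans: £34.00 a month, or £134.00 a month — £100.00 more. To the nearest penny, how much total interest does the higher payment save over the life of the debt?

Monthly rate r = 12.6%/12 = 1.05% = 0.0105.
At £34.00/mo: n = ⌈−ln(1 − rB₀/P)/ln(1+r)⌉ = 64 payments (last £7.13); total interest = total paid − £1,564.87 = £584.26.
At £134.00/mo: 13 payments (last £70.38); total interest £113.51.
Interest saved = £584.26 − £113.51 = £470.75.

£470.75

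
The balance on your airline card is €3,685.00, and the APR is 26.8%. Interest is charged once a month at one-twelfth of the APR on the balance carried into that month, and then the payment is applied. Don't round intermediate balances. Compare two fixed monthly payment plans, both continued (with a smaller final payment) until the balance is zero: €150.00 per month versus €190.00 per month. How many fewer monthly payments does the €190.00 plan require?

Monthly rate r = 26.8%/12 = 2.23333% = 0.0223333.
At €150.00/mo: n = ⌈−ln(1 − rB₀/P)/ln(1+r)⌉ = 37 payments (last €2.55); total interest = total paid − €3,685.00 = €1,717.55.
At €190.00/mo: 26 payments (last €133.51); total interest €1,198.51.
Payments saved = 37 − 26 = 11.

11 fewer payments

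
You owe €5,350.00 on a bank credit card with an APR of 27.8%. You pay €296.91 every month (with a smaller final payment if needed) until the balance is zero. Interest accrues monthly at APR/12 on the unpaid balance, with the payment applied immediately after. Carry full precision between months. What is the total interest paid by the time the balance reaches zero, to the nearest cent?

Monthly rate r = 27.8%/12 = 2.31667% = 0.0231667.
Payoff takes n = ⌈−ln(1 − rB₀/P)/ln(1+r)⌉ = ⌈23.592⌉ = 24 payments; the last is €176.69.
Total paid = 23·€296.91 + €176.69 = €7,005.62.
Total interest = total paid − principal = €7,005.62 − €5,350.00 = €1,655.62.

€1,655.62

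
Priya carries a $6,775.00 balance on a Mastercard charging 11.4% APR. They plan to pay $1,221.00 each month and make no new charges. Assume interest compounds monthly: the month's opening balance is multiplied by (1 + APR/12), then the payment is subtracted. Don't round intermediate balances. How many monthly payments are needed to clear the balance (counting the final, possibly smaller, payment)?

Monthly rate r = 11.4%/12 = 0.95% = 0.0095.
Recurrence: B ← B·(1+r) − $1,221.00.
Month 1: interest $64.36; balance after payment $5,618.36.
Month 2: interest $53.37; balance after payment $4,450.74.
Month 3: interest $42.28; balance after payment $3,272.02.
Month 4: interest $31.08; balance after payment $2,082.10.
Month 5: interest $19.78; balance after payment $880.88.
Month 6: interest $8.37; balance after payment $0.00.

6 payments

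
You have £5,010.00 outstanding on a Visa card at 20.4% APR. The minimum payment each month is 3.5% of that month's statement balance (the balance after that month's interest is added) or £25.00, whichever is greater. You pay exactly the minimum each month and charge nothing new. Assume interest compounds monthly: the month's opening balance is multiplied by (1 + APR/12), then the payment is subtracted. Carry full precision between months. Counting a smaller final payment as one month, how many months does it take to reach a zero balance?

Monthly rate r = 20.4%/12 = 1.7% = 0.017.
While 3.5% of the post-interest balance exceeds £25.00, each month B ← (B·(1+r))·(1 − 0.035), i.e. B shrinks by the factor (1+r)·0.965 = 0.9814.
This holds for months 1–105. Entering month 106 the balance is £698.08; 3.5% of the post-interest balance is now below £25.00, so the flat £25.00 minimum applies from here.
From month 106 a fixed £25.00 at rate r clears £698.08 in 39 more payments. Total: 105 + 39 = 144 months.

144 months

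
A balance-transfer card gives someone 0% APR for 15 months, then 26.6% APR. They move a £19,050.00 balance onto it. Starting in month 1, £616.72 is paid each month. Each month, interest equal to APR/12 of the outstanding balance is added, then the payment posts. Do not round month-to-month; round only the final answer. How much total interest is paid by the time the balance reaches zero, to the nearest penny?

£2,415.29

Promo months 1–15 at r₀ = 0%/12 = 0; months 16+ at r₁ = 26.6%/12 = 0.0221667.
After month 15 (no interest yet): B = £19,050.00 − 15·£616.72 = £9,799.20.
Then at r₁ with £616.72/mo: n₂ = −ln(1 − r₁·B/P)/ln(1+r₁) ≈ 19.80 → 20 more payments.
Total paid = 34·£616.72 + £496.81 = £21,465.29; interest = £21,465.29 − £19,050.00 = £2,415.29.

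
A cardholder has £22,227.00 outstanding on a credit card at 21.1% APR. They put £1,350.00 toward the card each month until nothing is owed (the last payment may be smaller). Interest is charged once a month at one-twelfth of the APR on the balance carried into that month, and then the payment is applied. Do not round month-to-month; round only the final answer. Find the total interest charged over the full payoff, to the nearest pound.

£4,247

Monthly rate r = 21.1%/12 = 1.75833% = 0.0175833.
Payoff takes n = ⌈−ln(1 − rB₀/P)/ln(1+r)⌉ = ⌈19.608⌉ = 20 payments; the last is £824.23.
Total paid = 19·£1,350.00 + £824.23 = £26,474.23.
Total interest = total paid − principal = £26,474.23 − £22,227.00 = £4,247.23.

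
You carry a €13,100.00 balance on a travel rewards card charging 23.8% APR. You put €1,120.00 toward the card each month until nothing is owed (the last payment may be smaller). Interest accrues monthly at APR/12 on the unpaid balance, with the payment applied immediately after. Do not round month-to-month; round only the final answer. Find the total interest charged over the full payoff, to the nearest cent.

Monthly rate r = 23.8%/12 = 1.98333% = 0.0198333.
Payoff takes n = ⌈−ln(1 − rB₀/P)/ln(1+r)⌉ = ⌈13.439⌉ = 14 payments; the last is €494.79.
Total paid = 13·€1,120.00 + €494.79 = €15,054.79.
Total interest = total paid − principal = €15,054.79 − €13,100.00 = €1,954.79.

€1,954.79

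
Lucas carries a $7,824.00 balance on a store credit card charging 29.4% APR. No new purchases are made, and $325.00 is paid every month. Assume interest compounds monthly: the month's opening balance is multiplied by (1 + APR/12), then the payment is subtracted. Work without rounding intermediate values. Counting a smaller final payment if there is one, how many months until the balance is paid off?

37 payments

Monthly rate r = 29.4%/12 = 2.45% = 0.0245.
Recurrence: B ← B·(1+r) − $325.00.
Month 1: interest $191.69; balance after payment $7,690.69.
Month 2: interest $188.42; balance after payment $7,554.11.
Closed form: n = −ln(1 − rB₀/P)/ln(1+r) = −ln(0.41019)/ln(1.0245) ≈ 36.817, so the balance reaches zero during payment 37.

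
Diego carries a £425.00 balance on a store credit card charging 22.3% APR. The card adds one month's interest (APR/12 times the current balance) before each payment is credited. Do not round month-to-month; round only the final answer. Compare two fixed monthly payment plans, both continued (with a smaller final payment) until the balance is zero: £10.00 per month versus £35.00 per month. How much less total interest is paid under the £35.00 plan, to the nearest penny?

Monthly rate r = 22.3%/12 = 1.85833% = 0.0185833.
At £10.00/mo: n = ⌈−ln(1 − rB₀/P)/ln(1+r)⌉ = 85 payments (last £7.07); total interest = total paid − £425.00 = £422.07.
At £35.00/mo: 14 payments (last £31.15); total interest £61.15.
Interest saved = £422.07 − £61.15 = £360.92.

£360.92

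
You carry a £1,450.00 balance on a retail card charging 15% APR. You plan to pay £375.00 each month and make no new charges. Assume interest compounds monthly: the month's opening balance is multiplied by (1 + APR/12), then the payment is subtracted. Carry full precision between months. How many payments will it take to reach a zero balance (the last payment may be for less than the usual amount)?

4 payments

Monthly rate r = 15%/12 = 1.25% = 0.0125.
Recurrence: B ← B·(1+r) − £375.00.
Month 1: interest £18.12; balance after payment £1,093.12.
Month 2: interest £13.66; balance after payment £731.79.
Month 3: interest £9.15; balance after payment £365.94.
Month 4: interest £4.57; balance after payment £0.00.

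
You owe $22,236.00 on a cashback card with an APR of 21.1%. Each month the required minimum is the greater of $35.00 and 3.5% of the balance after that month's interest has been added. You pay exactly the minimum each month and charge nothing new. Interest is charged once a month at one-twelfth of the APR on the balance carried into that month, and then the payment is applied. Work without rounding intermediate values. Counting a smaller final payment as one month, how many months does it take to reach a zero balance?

Monthly rate r = 21.1%/12 = 1.75833% = 0.0175833.
While 3.5% of the post-interest balance exceeds $35.00, each month B ← (B·(1+r))·(1 − 0.035), i.e. B shrinks by the factor (1+r)·0.965 = 0.98197.
This holds for months 1–172. Entering month 173 the balance is $972.28; 3.5% of the post-interest balance is now below $35.00, so the flat $35.00 minimum applies from here.
From month 173 a fixed $35.00 at rate r clears $972.28 in 39 more payments. Total: 172 + 39 = 211 months.

211 months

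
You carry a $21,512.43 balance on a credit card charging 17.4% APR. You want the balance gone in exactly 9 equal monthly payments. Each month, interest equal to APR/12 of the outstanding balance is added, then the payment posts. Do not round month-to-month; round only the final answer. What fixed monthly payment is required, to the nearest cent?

Monthly rate r = 17.4%/12 = 1.45% = 0.0145.
Level-payment amortization: P = B₀·r / (1 − (1+r)^(−n)) = 21512.43·0.0145 / (1 − 1.0145^(−9)).
Denominator 1 − (1+r)^(−9) = 0.121520689.
P = 311.93 / 0.121520689 ≈ 2566.89.

$2,566.89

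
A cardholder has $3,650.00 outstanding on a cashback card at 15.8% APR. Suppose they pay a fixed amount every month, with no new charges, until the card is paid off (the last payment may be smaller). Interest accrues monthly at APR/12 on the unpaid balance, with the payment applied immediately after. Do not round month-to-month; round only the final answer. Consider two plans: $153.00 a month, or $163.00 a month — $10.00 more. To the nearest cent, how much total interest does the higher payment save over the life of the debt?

$56.96

Monthly rate r = 15.8%/12 = 1.31667% = 0.0131667.
At $153.00/mo: n = ⌈−ln(1 − rB₀/P)/ln(1+r)⌉ = 29 payments (last $126.15); total interest = total paid − $3,650.00 = $760.15.
At $163.00/mo: 27 payments (last $115.19); total interest $703.19.
Interest saved = $760.15 − $703.19 = $56.96.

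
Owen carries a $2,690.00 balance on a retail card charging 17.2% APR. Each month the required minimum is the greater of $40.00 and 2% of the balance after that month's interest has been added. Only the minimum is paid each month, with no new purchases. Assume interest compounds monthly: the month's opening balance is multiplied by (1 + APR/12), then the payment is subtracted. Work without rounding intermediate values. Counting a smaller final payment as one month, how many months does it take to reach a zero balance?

Monthly rate r = 17.2%/12 = 1.43333% = 0.0143333.
While 2% of the post-interest balance exceeds $40.00, each month B ← (B·(1+r))·(1 − 0.02), i.e. B shrinks by the factor (1+r)·0.98 = 0.99405.
This holds for months 1–53. Entering month 54 the balance is $1,960.25; 2% of the post-interest balance is now below $40.00, so the flat $40.00 minimum applies from here.
From month 54 a fixed $40.00 at rate r clears $1,960.25 in 86 more payments. Total: 53 + 86 = 139 months.

139 months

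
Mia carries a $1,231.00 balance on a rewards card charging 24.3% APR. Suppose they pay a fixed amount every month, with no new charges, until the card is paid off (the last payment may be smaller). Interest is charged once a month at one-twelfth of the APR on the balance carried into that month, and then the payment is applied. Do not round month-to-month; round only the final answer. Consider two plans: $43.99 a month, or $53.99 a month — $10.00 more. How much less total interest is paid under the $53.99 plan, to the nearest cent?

Monthly rate r = 24.3%/12 = 2.025% = 0.02025.
At $43.99/mo: n = ⌈−ln(1 − rB₀/P)/ln(1+r)⌉ = 42 payments (last $31.46); total interest = total paid − $1,231.00 = $604.05.
At $53.99/mo: 31 payments (last $48.33); total interest $437.03.
Interest saved = $604.05 − $437.03 = $167.02.

$167.02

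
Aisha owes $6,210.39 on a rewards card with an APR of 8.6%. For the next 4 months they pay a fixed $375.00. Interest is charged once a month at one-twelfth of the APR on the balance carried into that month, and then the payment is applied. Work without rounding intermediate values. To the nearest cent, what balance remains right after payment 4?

Monthly rate r = 8.6%/12 = 0.716667% = 0.00716667.
Each month: B ← B·(1+r) − $375.00.
Month 1: interest $44.51; balance after payment $5,879.90.
Month 2: interest $42.14; balance after payment $5,547.04.
Month 3: interest $39.75; balance after payment $5,211.79.
Month 4: interest $37.35; balance after payment $4,874.14.

$4,874.14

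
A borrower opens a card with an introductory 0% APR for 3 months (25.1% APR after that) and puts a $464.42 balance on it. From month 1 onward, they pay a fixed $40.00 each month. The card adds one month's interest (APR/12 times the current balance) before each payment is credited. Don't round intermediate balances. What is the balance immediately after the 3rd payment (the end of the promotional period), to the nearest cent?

$344.42

Promo months 1–3 at r₀ = 0%/12 = 0; months 4+ at r₁ = 25.1%/12 = 0.0209167.
After month 3 (no interest yet): B = $464.42 − 3·$40.00 = $344.42.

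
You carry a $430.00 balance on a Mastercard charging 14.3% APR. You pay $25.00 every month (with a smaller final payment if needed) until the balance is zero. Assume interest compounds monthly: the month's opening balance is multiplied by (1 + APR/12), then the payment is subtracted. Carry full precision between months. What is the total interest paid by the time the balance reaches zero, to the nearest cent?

$54.09

Monthly rate r = 14.3%/12 = 1.19167% = 0.0119167.
Payoff takes n = ⌈−ln(1 − rB₀/P)/ln(1+r)⌉ = ⌈19.362⌉ = 20 payments; the last is $9.09.
Total paid = 19·$25.00 + $9.09 = $484.09.
Total interest = total paid − principal = $484.09 − $430.00 = $54.09.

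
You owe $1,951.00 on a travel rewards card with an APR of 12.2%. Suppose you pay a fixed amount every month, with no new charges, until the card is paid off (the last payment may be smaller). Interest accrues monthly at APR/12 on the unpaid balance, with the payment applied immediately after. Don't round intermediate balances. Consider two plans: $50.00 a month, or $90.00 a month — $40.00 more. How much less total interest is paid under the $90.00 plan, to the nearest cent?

Monthly rate r = 12.2%/12 = 1.01667% = 0.0101667.
At $50.00/mo: n = ⌈−ln(1 − rB₀/P)/ln(1+r)⌉ = 50 payments (last $47.93); total interest = total paid − $1,951.00 = $546.93.
At $90.00/mo: 25 payments (last $55.22); total interest $264.22.
Interest saved = $546.93 − $264.22 = $282.71.

$282.71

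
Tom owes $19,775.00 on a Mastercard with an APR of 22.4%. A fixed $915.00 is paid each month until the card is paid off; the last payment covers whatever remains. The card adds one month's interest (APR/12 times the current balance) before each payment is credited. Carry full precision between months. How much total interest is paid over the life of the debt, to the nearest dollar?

Monthly rate r = 22.4%/12 = 1.86667% = 0.0186667.
Payoff takes n = ⌈−ln(1 − rB₀/P)/ln(1+r)⌉ = ⌈27.930⌉ = 28 payments; the last is $851.28.
Total paid = 27·$915.00 + $851.28 = $25,556.28.
Total interest = total paid − principal = $25,556.28 − $19,775.00 = $5,781.28.

$5,781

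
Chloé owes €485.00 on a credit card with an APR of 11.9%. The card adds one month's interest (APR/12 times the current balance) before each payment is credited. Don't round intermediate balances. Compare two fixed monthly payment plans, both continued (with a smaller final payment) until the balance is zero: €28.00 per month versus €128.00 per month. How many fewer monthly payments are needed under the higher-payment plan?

Monthly rate r = 11.9%/12 = 0.991667% = 0.00991667.
At €28.00/mo: n = ⌈−ln(1 − rB₀/P)/ln(1+r)⌉ = 20 payments (last €2.78); total interest = total paid − €485.00 = €49.78.
At €128.00/mo: 4 payments (last €112.86); total interest €11.86.
Payments saved = 20 − 4 = 16.

16 fewer payments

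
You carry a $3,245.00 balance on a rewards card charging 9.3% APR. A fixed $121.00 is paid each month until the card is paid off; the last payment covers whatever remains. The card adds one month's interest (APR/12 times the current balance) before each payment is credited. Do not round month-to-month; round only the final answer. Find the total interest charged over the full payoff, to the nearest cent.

$406.84

Monthly rate r = 9.3%/12 = 0.775% = 0.00775.
Payoff takes n = ⌈−ln(1 − rB₀/P)/ln(1+r)⌉ = ⌈30.180⌉ = 31 payments; the last is $21.84.
Total paid = 30·$121.00 + $21.84 = $3,651.84.
Total interest = total paid − principal = $3,651.84 − $3,245.00 = $406.84.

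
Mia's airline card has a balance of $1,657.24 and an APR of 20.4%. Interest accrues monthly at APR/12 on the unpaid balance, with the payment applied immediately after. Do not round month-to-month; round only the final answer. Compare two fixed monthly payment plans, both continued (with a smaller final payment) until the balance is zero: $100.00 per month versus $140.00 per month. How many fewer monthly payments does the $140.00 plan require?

Monthly rate r = 20.4%/12 = 1.7% = 0.017.
At $100.00/mo: n = ⌈−ln(1 − rB₀/P)/ln(1+r)⌉ = 20 payments (last $63.23); total interest = total paid − $1,657.24 = $305.99.
At $140.00/mo: 14 payments (last $46.33); total interest $209.09.
Payments saved = 20 − 14 = 6.

6 fewer payments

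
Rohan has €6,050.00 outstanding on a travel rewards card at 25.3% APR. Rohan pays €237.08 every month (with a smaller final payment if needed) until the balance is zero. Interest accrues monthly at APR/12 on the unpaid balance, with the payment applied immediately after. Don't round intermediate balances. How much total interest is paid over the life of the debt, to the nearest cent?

€2,724.98

Monthly rate r = 25.3%/12 = 2.10833% = 0.0210833.
Payoff takes n = ⌈−ln(1 − rB₀/P)/ln(1+r)⌉ = ⌈37.013⌉ = 38 payments; the last is €3.02.
Total paid = 37·€237.08 + €3.02 = €8,774.98.
Total interest = total paid − principal = €8,774.98 − €6,050.00 = €2,724.98.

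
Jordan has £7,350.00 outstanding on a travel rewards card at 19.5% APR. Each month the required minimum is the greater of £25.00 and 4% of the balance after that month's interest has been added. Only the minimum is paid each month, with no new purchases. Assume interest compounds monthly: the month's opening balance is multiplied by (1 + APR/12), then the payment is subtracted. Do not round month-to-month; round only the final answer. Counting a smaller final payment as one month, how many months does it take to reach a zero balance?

Monthly rate r = 19.5%/12 = 1.625% = 0.01625.
While 4% of the post-interest balance exceeds £25.00, each month B ← (B·(1+r))·(1 − 0.04), i.e. B shrinks by the factor (1+r)·0.96 = 0.9756.
This holds for months 1–101. Entering month 102 the balance is £606.37; 4% of the post-interest balance is now below £25.00, so the flat £25.00 minimum applies from here.
From month 102 a fixed £25.00 at rate r clears £606.37 in 32 more payments. Total: 101 + 32 = 133 months.

133 months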